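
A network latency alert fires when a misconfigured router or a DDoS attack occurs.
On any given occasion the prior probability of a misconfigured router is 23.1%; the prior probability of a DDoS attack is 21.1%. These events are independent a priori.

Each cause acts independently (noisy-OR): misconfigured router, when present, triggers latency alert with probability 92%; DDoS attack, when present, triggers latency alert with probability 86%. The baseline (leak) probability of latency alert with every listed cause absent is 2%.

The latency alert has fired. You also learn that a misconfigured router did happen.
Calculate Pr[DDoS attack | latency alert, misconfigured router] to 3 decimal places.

Under noisy-OR, P(latency alert | causes) = 1 − (1−0.02)·∏(1−qᵢ) over the active causes.
Sum P(latency alert|·) weighted by the priors over both values of DDoS attack:
  P(latency alert | misconfigured router) = 0.9216*0.789 + 0.989024*0.211
        = 0.727142 + 0.208684 = 0.935826
Configurations with DDoS attack contribute 0.208684, so
  P(DDoS attack | latency alert, misconfigured router) = 0.208684 / 0.935826 ≈ 0.223

Pr[DDoS attack | latency alert, misconfigured router] ≈ 0.223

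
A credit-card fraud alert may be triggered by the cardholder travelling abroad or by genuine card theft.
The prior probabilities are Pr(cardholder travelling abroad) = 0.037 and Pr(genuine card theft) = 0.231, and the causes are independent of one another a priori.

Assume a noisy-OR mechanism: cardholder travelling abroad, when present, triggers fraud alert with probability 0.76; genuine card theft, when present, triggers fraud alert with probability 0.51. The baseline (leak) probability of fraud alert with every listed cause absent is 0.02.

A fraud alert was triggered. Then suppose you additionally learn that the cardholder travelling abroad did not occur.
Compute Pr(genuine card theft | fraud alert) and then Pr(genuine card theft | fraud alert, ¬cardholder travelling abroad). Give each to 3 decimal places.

Pr(genuine card theft | fraud alert) ≈ 0.771; Pr(genuine card theft | fraud alert, ¬cardholder travelling abroad) ≈ 0.886

Under noisy-OR, P(fraud alert | causes) = 1 − (1−0.02)·∏(1−qᵢ) over the active causes.
Enumerate the 4 (cardholder travelling abroad, genuine card theft) configurations and weight by the priors:
  P(fraud alert) = 0.02·0.963·0.769 + 0.5198·0.963·0.231 + 0.7648·0.037·0.769 + 0.884752·0.037·0.231
        = 0.014811 + 0.115631 + 0.021761 + 0.007562 = 0.159765
Configurations with genuine card theft contribute 0.123193, so
  P(genuine card theft | fraud alert) = 0.123193 / 0.159765 ≈ 0.771

Now also conditioning on cardholder travelling abroad≠true:
P(fraud alert | ¬cardholder travelling abroad) = 0.02×0.769 + 0.5198×0.231 = 0.015380 + 0.120074 = 0.135454
The genuine card theft-present share is 0.5198×0.231 = 0.120074.
Hence the posterior is 0.120074/0.135454 ≈ 0.886.
With cardholder travelling abroad excluded, genuine card theft must carry more of the explanatory weight for the fraud alert.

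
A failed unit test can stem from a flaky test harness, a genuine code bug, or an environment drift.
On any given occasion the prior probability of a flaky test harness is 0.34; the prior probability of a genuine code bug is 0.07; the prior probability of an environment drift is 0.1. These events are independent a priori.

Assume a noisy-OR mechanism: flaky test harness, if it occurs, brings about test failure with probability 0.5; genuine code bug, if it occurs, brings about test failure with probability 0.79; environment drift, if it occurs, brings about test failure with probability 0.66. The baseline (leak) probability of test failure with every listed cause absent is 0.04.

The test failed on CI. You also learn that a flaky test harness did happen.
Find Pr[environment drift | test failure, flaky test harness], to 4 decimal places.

Pr[environment drift | test failure, flaky test harness] ≈ 0.1467

Under noisy-OR, P(test failure | causes) = 1 − (1−0.04)·∏(1−qᵢ) over the active causes.
P(test failure | flaky test harness) = 0.52*0.93*0.9 + 0.8368*0.93*0.1 + 0.8992*0.07*0.9 + 0.965728*0.07*0.1 = 0.435240 + 0.077822 + 0.056650 + 0.006760 = 0.576472
The environment drift-present share is 0.077822 + 0.006760 = 0.084582.
P(environment drift | test failure, flaky test harness) = 0.084582 / 0.576472 ≈ 0.1467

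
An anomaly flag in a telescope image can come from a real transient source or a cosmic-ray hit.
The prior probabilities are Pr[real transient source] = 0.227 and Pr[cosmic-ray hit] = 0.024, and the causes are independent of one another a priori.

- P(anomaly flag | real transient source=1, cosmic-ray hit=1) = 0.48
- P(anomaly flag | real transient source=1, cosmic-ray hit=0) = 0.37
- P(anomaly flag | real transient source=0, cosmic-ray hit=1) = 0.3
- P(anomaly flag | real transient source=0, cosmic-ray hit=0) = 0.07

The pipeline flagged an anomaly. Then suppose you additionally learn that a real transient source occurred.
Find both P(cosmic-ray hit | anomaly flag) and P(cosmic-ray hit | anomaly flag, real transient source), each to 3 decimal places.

Enumerate the 4 (real transient source, cosmic-ray hit) configurations and weight by the priors:
  P(anomaly flag) = 0.07×0.773×0.976 + 0.3×0.773×0.024 + 0.37×0.227×0.976 + 0.48×0.227×0.024
        = 0.052811 + 0.005566 + 0.081974 + 0.002615 = 0.142966
Keeping only the cosmic-ray hit-present terms gives 0.008181, so
  P(cosmic-ray hit | anomaly flag) = 0.008181 / 0.142966 ≈ 0.057

With the extra evidence:
P(anomaly flag | real transient source) = 0.37×0.976 + 0.48×0.024 = 0.361120 + 0.011520 = 0.372640
Of this, 0.011520 comes from 0.48×0.024 (the cosmic-ray hit=true cases).
Hence the posterior is 0.011520/0.372640 ≈ 0.031.

P(cosmic-ray hit | anomaly flag) ≈ 0.057; P(cosmic-ray hit | anomaly flag, real transient source) ≈ 0.031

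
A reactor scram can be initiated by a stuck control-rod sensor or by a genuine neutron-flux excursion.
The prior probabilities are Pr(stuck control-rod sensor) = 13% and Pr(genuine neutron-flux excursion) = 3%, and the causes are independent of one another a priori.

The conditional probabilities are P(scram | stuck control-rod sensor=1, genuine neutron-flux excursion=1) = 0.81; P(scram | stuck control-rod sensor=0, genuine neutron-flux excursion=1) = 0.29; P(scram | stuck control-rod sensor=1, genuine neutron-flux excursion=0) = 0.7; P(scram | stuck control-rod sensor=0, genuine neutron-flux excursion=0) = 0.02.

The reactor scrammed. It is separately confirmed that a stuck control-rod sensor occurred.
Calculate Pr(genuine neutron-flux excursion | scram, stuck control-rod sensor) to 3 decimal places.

P(scram | stuck control-rod sensor) = 0.7×0.97 + 0.81×0.03 = 0.679000 + 0.024300 = 0.703300
Restricting to configurations with genuine neutron-flux excursion present: 0.81×0.03 = 0.024300.
So P(genuine neutron-flux excursion | scram, stuck control-rod sensor) = 0.024300/0.703300 ≈ 0.035.

Pr(genuine neutron-flux excursion | scram, stuck control-rod sensor) ≈ 0.035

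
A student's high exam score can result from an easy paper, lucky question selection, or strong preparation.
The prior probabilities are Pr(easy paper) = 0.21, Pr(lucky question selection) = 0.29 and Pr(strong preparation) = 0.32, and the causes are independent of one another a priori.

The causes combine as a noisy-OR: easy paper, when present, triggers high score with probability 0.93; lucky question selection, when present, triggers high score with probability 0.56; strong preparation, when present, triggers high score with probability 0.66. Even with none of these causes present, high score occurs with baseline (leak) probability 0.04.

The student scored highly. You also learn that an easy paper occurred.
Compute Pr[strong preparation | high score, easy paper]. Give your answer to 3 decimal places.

Pr[strong preparation | high score, easy paper] ≈ 0.328

Under noisy-OR, P(high score | causes) = 1 − (1−0.04)·∏(1−qᵢ) over the active causes.
Enumerate the 4 (lucky question selection, strong preparation) configurations and weight by the priors:
  P(high score | easy paper) = 0.9328·0.71·0.68 + 0.977152·0.71·0.32 + 0.970432·0.29·0.68 + 0.989947·0.29·0.32
        = 0.450356 + 0.222009 + 0.191369 + 0.091867 = 0.955601
Configurations with strong preparation contribute 0.313876, so
  P(strong preparation | high score, easy paper) = 0.313876 / 0.955601 ≈ 0.328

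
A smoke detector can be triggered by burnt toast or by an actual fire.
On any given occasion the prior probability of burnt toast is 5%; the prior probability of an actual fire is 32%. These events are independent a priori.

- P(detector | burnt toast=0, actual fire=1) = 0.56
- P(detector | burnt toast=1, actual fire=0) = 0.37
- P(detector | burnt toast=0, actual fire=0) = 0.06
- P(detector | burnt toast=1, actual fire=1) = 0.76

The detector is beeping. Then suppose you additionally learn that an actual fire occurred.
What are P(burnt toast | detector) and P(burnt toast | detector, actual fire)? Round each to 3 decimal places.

P(detector) = 0.06×0.95×0.68 + 0.56×0.95×0.32 + 0.37×0.05×0.68 + 0.76×0.05×0.32 = 0.038760 + 0.170240 + 0.012580 + 0.012160 = 0.233740
Of this, 0.024740 comes from 0.012580 + 0.012160 (the burnt toast=true cases).
P(burnt toast | detector) = 0.024740 / 0.233740 ≈ 0.106

Now also conditioning on actual fire=true:
P(detector | actual fire) = 0.56*0.95 + 0.76*0.05 = 0.532000 + 0.038000 = 0.570000
Of this, 0.038000 comes from 0.76*0.05 (the burnt toast=true cases).
So P(burnt toast | detector, actual fire) = 0.038000/0.570000 ≈ 0.067.

P(burnt toast | detector) ≈ 0.106; P(burnt toast | detector, actual fire) ≈ 0.067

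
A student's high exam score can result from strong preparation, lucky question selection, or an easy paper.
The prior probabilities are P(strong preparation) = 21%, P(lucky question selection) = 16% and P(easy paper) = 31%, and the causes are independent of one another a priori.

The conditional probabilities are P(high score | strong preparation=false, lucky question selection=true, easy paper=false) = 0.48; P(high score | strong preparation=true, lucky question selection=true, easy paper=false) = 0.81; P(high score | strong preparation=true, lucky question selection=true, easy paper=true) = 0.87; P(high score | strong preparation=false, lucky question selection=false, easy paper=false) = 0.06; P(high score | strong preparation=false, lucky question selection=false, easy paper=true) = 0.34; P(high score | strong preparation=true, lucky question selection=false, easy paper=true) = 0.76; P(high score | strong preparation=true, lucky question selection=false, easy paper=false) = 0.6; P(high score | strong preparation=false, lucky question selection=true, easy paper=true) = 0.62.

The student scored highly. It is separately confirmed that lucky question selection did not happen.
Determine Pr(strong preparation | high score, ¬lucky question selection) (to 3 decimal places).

P(high score | ¬lucky question selection) = 0.06*0.79*0.69 + 0.34*0.79*0.31 + 0.6*0.21*0.69 + 0.76*0.21*0.31 = 0.032706 + 0.083266 + 0.086940 + 0.049476 = 0.252388
Restricting to configurations with strong preparation present: 0.086940 + 0.049476 = 0.136416.
P(strong preparation | high score, ¬lucky question selection) = 0.136416 / 0.252388 ≈ 0.541

Pr(strong preparation | high score, ¬lucky question selection) ≈ 0.541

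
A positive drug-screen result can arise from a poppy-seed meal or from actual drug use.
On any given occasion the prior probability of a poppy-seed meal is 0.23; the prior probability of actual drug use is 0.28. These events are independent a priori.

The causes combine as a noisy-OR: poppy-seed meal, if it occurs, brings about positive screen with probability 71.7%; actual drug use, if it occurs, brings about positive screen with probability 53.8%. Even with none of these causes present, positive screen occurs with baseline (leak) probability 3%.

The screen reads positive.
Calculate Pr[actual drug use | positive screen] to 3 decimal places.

Pr[actual drug use | positive screen] ≈ 0.562

Under noisy-OR, P(positive screen | causes) = 1 − (1−0.03)·∏(1−qᵢ) over the active causes.
Sum P(positive screen|·) weighted by the priors over the 4 (poppy-seed meal, actual drug use) configurations:
  P(positive screen) = 0.03*0.77*0.72 + 0.55186*0.77*0.28 + 0.72549*0.23*0.72 + 0.873176*0.23*0.28
        = 0.016632 + 0.118981 + 0.120141 + 0.056233 = 0.311987
The terms with actual drug use present sum to 0.175214, so
  P(actual drug use | positive screen) = 0.175214 / 0.311987 ≈ 0.562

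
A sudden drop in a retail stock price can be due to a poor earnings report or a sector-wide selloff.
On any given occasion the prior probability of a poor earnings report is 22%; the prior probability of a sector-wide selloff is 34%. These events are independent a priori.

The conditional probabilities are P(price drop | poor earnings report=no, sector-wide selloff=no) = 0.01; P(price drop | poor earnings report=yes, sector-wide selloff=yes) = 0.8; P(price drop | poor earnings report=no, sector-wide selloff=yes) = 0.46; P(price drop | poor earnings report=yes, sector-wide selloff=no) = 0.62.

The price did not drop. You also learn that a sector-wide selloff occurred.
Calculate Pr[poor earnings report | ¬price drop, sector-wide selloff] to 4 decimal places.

Sum P(¬price drop|·) weighted by the priors over both values of poor earnings report:
  P(¬price drop | sector-wide selloff) = 0.54·0.78 + 0.2·0.22
        = 0.421200 + 0.044000 = 0.465200
Configurations with poor earnings report contribute 0.044000, so
  P(poor earnings report | ¬price drop, sector-wide selloff) = 0.044000 / 0.465200 ≈ 0.0946

Pr[poor earnings report | ¬price drop, sector-wide selloff] ≈ 0.0946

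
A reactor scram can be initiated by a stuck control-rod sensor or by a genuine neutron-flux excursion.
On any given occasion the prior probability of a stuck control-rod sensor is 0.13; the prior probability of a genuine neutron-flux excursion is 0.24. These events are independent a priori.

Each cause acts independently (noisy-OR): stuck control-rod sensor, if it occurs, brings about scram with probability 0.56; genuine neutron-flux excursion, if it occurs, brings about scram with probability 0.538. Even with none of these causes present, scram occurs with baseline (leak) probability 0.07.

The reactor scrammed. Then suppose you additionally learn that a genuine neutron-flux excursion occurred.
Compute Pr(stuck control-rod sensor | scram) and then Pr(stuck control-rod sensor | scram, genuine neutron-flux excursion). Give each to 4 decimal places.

Under noisy-OR, P(scram | causes) = 1 − (1−0.07)·∏(1−qᵢ) over the active causes.
P(scram) = 0.07·0.87·0.76 + 0.57034·0.87·0.24 + 0.5908·0.13·0.76 + 0.81095·0.13·0.24 = 0.046284 + 0.119087 + 0.058371 + 0.025302 = 0.249044
Of this, 0.083673 comes from 0.058371 + 0.025302 (the stuck control-rod sensor=true cases).
So P(stuck control-rod sensor | scram) = 0.083673/0.249044 ≈ 0.3360.

With the extra evidence:
P(scram | genuine neutron-flux excursion) = 0.57034×0.87 + 0.81095×0.13 = 0.496196 + 0.105424 = 0.601620
Of this, 0.105424 comes from 0.81095×0.13 (the stuck control-rod sensor=true cases).
Hence the posterior is 0.105424/0.601620 ≈ 0.1752.
— genuine neutron-flux excursion explains away the evidence for stuck control-rod sensor.

Pr(stuck control-rod sensor | scram) ≈ 0.3360; Pr(stuck control-rod sensor | scram, genuine neutron-flux excursion) ≈ 0.1752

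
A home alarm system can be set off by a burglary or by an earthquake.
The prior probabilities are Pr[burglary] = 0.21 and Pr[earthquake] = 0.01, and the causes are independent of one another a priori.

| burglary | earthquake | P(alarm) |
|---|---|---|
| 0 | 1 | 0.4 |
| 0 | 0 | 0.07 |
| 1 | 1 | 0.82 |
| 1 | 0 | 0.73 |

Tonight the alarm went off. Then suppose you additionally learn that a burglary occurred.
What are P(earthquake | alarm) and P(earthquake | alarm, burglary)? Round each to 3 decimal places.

P(alarm) = 0.07×0.79×0.99 + 0.4×0.79×0.01 + 0.73×0.21×0.99 + 0.82×0.21×0.01 = 0.054747 + 0.003160 + 0.151767 + 0.001722 = 0.211396
The earthquake-present share is 0.003160 + 0.001722 = 0.004882.
So P(earthquake | alarm) = 0.004882/0.211396 ≈ 0.023.

Now also conditioning on burglary=true:
Sum P(alarm|·) weighted by the priors over both values of earthquake:
  P(alarm | burglary) = 0.73·0.99 + 0.82·0.01
        = 0.722700 + 0.008200 = 0.730900
Configurations with earthquake contribute 0.008200, so
  P(earthquake | alarm, burglary) = 0.008200 / 0.730900 ≈ 0.011
Conditioning on burglary lowers the posterior on earthquake: the classic explaining-away effect in a common-effect structure.

P(earthquake | alarm) ≈ 0.023; P(earthquake | alarm, burglary) ≈ 0.011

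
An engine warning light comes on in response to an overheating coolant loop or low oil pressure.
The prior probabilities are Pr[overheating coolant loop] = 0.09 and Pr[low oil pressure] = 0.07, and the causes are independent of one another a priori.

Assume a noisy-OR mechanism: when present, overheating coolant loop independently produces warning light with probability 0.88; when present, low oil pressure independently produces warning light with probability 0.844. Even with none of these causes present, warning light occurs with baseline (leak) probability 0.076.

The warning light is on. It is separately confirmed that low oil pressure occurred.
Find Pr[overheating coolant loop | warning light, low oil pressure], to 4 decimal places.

Pr[overheating coolant loop | warning light, low oil pressure] ≈ 0.1020

Under noisy-OR, P(warning light | causes) = 1 − (1−0.076)·∏(1−qᵢ) over the active causes.
Numerator (weight on configurations with overheating coolant loop): 0.982703*0.09 = 0.088443
Normalizer over all consistent configurations: 0.855856*0.91 + 0.982703*0.09 = 0.867272
Posterior = 0.088443 / 0.867272 ≈ 0.1020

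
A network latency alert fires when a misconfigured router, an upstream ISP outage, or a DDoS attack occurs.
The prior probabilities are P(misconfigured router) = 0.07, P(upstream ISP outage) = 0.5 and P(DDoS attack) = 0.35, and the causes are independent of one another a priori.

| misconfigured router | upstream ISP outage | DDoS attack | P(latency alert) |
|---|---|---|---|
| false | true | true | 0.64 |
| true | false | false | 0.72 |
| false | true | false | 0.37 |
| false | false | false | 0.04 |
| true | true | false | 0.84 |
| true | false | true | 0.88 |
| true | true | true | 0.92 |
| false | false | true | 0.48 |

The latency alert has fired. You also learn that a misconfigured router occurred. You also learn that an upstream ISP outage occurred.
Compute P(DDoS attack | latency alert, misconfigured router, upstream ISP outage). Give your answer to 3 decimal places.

P(DDoS attack | latency alert, misconfigured router, upstream ISP outage) ≈ 0.371

Numerator (weight on configurations with DDoS attack): 0.92*0.35 = 0.322000
The normalizing constant is 0.84*0.65 + 0.92*0.35 = 0.868000
P(DDoS attack | latency alert, misconfigured router, upstream ISP outage) = 0.322000/0.868000 ≈ 0.371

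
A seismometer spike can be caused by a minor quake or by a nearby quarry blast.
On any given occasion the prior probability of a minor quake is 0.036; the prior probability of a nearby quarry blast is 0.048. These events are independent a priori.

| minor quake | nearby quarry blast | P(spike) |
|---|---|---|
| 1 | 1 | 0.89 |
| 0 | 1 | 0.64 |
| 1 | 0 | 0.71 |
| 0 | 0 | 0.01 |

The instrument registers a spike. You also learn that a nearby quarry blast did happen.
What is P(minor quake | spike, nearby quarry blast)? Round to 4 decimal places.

For the numerator, keep only minor quake=true terms: 0.89·0.036 = 0.032040
The normalizing constant is 0.64·0.964 + 0.89·0.036 = 0.649000
Posterior = 0.032040 / 0.649000 ≈ 0.0494

P(minor quake | spike, nearby quarry blast) ≈ 0.0494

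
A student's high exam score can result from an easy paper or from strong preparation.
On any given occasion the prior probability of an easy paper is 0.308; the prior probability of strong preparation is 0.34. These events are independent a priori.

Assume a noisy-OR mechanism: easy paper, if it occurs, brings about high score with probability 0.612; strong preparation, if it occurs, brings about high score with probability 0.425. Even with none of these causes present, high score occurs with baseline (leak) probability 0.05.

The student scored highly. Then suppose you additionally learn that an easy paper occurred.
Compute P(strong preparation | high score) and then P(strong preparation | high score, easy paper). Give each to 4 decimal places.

P(strong preparation | high score) ≈ 0.5559; P(strong preparation | high score, easy paper) ≈ 0.3913

Under noisy-OR, P(high score | causes) = 1 − (1−0.05)·∏(1−qᵢ) over the active causes.
Weight on strong preparation=true, given the evidence: 0.106758 + 0.082525 = 0.189283
Denominator P(high score): 0.05*0.692*0.66 + 0.45375*0.692*0.34 + 0.6314*0.308*0.66 + 0.788055*0.308*0.34 = 0.340470
Posterior = 0.189283 / 0.340470 ≈ 0.5559

Now condition on the additional information:
P(high score | easy paper) = 0.6314*0.66 + 0.788055*0.34 = 0.416724 + 0.267939 = 0.684663
Of this, 0.267939 comes from 0.788055*0.34 (the strong preparation=true cases).
So P(strong preparation | high score, easy paper) = 0.267939/0.684663 ≈ 0.3913.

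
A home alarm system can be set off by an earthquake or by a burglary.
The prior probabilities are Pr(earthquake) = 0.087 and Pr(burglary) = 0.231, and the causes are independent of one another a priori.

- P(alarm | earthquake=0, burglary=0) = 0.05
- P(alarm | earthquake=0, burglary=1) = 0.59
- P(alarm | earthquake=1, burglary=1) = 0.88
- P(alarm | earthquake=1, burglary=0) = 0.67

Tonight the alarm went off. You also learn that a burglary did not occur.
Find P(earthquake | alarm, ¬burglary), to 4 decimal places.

For the numerator, keep only earthquake=true terms: 0.67·0.087 = 0.058290
Normalizer over all consistent configurations: 0.05·0.913 + 0.67·0.087 = 0.103940
Posterior = 0.058290 / 0.103940 ≈ 0.5608

P(earthquake | alarm, ¬burglary) ≈ 0.5608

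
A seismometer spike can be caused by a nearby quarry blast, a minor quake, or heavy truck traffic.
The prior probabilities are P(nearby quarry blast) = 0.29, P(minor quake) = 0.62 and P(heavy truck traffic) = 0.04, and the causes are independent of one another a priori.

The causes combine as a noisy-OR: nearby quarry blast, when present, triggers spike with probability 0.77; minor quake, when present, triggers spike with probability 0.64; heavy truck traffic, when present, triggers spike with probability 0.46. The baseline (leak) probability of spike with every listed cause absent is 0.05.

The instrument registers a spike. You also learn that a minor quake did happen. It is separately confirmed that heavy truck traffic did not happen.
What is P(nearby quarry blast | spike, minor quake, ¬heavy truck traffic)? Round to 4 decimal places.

Under noisy-OR, P(spike | causes) = 1 − (1−0.05)·∏(1−qᵢ) over the active causes.
P(spike | minor quake, ¬heavy truck traffic) = 0.658×0.71 + 0.92134×0.29 = 0.467180 + 0.267189 = 0.734369
The nearby quarry blast-present share is 0.92134×0.29 = 0.267189.
So P(nearby quarry blast | spike, minor quake, ¬heavy truck traffic) = 0.267189/0.734369 ≈ 0.3638.

P(nearby quarry blast | spike, minor quake, ¬heavy truck traffic) ≈ 0.3638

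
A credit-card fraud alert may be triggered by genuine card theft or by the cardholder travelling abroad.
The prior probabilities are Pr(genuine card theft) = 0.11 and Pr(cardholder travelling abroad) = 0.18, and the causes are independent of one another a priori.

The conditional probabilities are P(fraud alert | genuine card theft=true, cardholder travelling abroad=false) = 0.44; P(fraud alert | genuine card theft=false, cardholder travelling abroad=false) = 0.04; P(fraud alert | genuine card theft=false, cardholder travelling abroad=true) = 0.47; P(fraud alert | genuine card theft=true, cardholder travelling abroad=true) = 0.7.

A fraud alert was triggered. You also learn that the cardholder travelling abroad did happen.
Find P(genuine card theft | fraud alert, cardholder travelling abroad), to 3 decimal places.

P(genuine card theft | fraud alert, cardholder travelling abroad) ≈ 0.155

Weight on genuine card theft=true, given the evidence: 0.7·0.11 = 0.077000
The normalizing constant is 0.47·0.89 + 0.7·0.11 = 0.495300
P(genuine card theft | fraud alert, cardholder travelling abroad) = 0.077000/0.495300 ≈ 0.155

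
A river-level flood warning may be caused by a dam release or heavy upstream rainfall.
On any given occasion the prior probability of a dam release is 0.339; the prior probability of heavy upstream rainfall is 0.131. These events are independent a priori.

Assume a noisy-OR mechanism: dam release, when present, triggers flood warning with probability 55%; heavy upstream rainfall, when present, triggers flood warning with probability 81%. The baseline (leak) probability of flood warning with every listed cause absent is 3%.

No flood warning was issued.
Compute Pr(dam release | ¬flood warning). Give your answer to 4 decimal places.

Under noisy-OR, P(flood warning | causes) = 1 − (1−0.03)·∏(1−qᵢ) over the active causes.
Numerator (weight on configurations with dam release): 0.128589 + 0.003683 = 0.132272
Normalizer over all consistent configurations: 0.97·0.661·0.869 + 0.1843·0.661·0.131 + 0.4365·0.339·0.869 + 0.082935·0.339·0.131 = 0.705408
Posterior = 0.132272 / 0.705408 ≈ 0.1875

Pr(dam release | ¬flood warning) ≈ 0.1875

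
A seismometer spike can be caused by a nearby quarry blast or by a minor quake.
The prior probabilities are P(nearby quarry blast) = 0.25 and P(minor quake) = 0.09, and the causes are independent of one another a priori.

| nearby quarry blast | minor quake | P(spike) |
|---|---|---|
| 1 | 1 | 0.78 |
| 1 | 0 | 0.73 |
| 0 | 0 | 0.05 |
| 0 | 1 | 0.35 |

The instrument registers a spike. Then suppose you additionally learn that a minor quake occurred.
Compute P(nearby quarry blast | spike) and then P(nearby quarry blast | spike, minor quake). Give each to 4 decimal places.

P(nearby quarry blast | spike) ≈ 0.7607; P(nearby quarry blast | spike, minor quake) ≈ 0.4262

For the numerator, keep only nearby quarry blast=true terms: 0.166075 + 0.017550 = 0.183625
Denominator P(spike): 0.05×0.75×0.91 + 0.35×0.75×0.09 + 0.73×0.25×0.91 + 0.78×0.25×0.09 = 0.241375
P(nearby quarry blast | spike) = 0.183625/0.241375 ≈ 0.7607

Now condition on the additional information:
By total probability over both values of nearby quarry blast:
  P(spike | minor quake) = 0.35*0.75 + 0.78*0.25
        = 0.262500 + 0.195000 = 0.457500
Keeping only the nearby quarry blast-present terms gives 0.195000, so
  P(nearby quarry blast | spike, minor quake) = 0.195000 / 0.457500 ≈ 0.4262
— minor quake explains away the evidence for nearby quarry blast.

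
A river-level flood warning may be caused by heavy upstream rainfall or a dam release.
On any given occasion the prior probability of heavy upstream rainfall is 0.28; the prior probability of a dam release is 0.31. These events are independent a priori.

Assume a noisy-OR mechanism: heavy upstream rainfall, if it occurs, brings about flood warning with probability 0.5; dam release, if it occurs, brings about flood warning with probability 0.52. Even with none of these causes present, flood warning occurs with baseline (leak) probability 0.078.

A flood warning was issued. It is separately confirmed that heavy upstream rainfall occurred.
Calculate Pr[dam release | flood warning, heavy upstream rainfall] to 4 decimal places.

Pr[dam release | flood warning, heavy upstream rainfall] ≈ 0.3936

Under noisy-OR, P(flood warning | causes) = 1 − (1−0.078)·∏(1−qᵢ) over the active causes.
P(flood warning | heavy upstream rainfall) = 0.539×0.69 + 0.77872×0.31 = 0.371910 + 0.241403 = 0.613313
The dam release-present share is 0.77872×0.31 = 0.241403.
P(dam release | flood warning, heavy upstream rainfall) = 0.241403 / 0.613313 ≈ 0.3936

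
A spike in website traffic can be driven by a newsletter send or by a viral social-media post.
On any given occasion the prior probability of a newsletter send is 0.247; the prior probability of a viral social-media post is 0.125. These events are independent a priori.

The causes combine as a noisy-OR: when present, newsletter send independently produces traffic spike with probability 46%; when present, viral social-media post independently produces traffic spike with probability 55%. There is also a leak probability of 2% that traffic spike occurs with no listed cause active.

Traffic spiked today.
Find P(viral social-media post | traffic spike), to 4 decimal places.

P(viral social-media post | traffic spike) ≈ 0.3985

Under noisy-OR, P(traffic spike | causes) = 1 − (1−0.02)·∏(1−qᵢ) over the active causes.
By total probability over the 4 (newsletter send, viral social-media post) configurations:
  P(traffic spike) = 0.02×0.753×0.875 + 0.559×0.753×0.125 + 0.4708×0.247×0.875 + 0.76186×0.247×0.125
        = 0.013177 + 0.052616 + 0.101752 + 0.023522 = 0.191067
Configurations with viral social-media post contribute 0.076138, so
  P(viral social-media post | traffic spike) = 0.076138 / 0.191067 ≈ 0.3985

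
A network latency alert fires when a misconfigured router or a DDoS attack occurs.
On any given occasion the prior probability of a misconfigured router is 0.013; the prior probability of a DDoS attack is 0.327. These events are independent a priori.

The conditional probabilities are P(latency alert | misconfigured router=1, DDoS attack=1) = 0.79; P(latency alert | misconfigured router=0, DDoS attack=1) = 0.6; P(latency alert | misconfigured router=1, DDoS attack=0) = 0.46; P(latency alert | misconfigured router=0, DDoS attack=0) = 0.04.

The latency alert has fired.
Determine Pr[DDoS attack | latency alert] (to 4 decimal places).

P(latency alert) = 0.04·0.987·0.673 + 0.6·0.987·0.327 + 0.46·0.013·0.673 + 0.79·0.013·0.327 = 0.026570 + 0.193649 + 0.004025 + 0.003358 = 0.227602
Restricting to configurations with DDoS attack present: 0.193649 + 0.003358 = 0.197007.
Hence the posterior is 0.197007/0.227602 ≈ 0.8656.

Pr[DDoS attack | latency alert] ≈ 0.8656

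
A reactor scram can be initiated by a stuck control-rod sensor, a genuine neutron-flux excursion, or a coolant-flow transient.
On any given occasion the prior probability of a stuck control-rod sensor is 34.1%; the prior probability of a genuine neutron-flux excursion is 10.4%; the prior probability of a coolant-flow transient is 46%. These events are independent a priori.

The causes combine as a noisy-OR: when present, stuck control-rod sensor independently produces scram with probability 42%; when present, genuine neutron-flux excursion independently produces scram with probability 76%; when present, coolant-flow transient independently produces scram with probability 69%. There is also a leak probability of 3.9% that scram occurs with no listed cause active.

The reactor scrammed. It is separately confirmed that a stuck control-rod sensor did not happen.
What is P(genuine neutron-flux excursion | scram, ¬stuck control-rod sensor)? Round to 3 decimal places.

Under noisy-OR, P(scram | causes) = 1 − (1−0.039)·∏(1−qᵢ) over the active causes.
Weight on genuine neutron-flux excursion=true, given the evidence: 0.043207 + 0.044420 = 0.087627
Normalizer over all consistent configurations: 0.039×0.896×0.54 + 0.70209×0.896×0.46 + 0.76936×0.104×0.54 + 0.928502×0.104×0.46 = 0.395870
Posterior = 0.087627 / 0.395870 ≈ 0.221

P(genuine neutron-flux excursion | scram, ¬stuck control-rod sensor) ≈ 0.221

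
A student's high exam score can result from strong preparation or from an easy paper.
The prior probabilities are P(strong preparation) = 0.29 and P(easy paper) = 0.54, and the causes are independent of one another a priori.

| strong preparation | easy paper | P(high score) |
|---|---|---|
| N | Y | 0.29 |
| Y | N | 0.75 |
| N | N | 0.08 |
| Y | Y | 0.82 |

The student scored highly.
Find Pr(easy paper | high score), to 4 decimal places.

P(high score) = 0.08×0.71×0.46 + 0.29×0.71×0.54 + 0.75×0.29×0.46 + 0.82×0.29×0.54 = 0.026128 + 0.111186 + 0.100050 + 0.128412 = 0.365776
Of this, 0.239598 comes from 0.111186 + 0.128412 (the easy paper=true cases).
P(easy paper | high score) = 0.239598 / 0.365776 ≈ 0.6550

Pr(easy paper | high score) ≈ 0.6550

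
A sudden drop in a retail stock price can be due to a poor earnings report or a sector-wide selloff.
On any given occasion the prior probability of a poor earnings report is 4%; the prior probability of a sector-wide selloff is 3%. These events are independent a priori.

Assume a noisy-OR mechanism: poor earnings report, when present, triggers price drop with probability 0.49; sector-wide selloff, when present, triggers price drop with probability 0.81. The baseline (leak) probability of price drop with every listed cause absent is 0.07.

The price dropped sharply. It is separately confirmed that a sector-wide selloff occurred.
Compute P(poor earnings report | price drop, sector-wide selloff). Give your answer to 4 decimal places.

P(poor earnings report | price drop, sector-wide selloff) ≈ 0.0440

Under noisy-OR, P(price drop | causes) = 1 − (1−0.07)·∏(1−qᵢ) over the active causes.
P(price drop | sector-wide selloff) = 0.8233×0.96 + 0.909883×0.04 = 0.790368 + 0.036395 = 0.826763
Of this, 0.036395 comes from 0.909883×0.04 (the poor earnings report=true cases).
So P(poor earnings report | price drop, sector-wide selloff) = 0.036395/0.826763 ≈ 0.0440.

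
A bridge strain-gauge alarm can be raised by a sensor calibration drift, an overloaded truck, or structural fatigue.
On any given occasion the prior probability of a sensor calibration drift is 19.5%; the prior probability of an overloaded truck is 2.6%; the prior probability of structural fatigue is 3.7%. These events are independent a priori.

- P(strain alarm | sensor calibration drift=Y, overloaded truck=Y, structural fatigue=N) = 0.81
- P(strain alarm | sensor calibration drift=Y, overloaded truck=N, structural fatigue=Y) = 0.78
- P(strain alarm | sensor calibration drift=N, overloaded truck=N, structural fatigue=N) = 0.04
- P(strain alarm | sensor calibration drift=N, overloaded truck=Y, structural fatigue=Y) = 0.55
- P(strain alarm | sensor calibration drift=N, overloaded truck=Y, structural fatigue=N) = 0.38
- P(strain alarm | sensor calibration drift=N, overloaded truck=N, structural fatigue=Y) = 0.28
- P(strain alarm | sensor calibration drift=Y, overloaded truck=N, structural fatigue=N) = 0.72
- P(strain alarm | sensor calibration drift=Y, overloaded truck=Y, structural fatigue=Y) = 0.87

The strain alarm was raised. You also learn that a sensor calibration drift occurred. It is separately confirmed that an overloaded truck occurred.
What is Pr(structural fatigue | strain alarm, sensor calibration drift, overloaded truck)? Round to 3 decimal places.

Numerator (weight on configurations with structural fatigue): 0.87×0.037 = 0.032190
Denominator P(strain alarm | sensor calibration drift, overloaded truck): 0.81×0.963 + 0.87×0.037 = 0.812220
P(structural fatigue | strain alarm, sensor calibration drift, overloaded truck) = 0.032190/0.812220 ≈ 0.040

Pr(structural fatigue | strain alarm, sensor calibration drift, overloaded truck) ≈ 0.040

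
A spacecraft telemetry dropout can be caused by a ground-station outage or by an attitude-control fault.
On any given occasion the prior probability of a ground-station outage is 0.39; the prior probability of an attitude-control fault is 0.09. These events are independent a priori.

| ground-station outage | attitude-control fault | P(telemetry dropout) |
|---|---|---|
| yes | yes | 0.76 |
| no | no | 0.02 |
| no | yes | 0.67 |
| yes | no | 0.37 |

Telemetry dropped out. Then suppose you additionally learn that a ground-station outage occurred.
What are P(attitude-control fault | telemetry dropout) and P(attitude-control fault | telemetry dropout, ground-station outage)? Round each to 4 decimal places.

Weight on attitude-control fault=true, given the evidence: 0.036783 + 0.026676 = 0.063459
Denominator P(telemetry dropout): 0.02*0.61*0.91 + 0.67*0.61*0.09 + 0.37*0.39*0.91 + 0.76*0.39*0.09 = 0.205874
P(attitude-control fault | telemetry dropout) = 0.063459/0.205874 ≈ 0.3082

Now condition on the additional information:
For the numerator, keep only attitude-control fault=true terms: 0.76·0.09 = 0.068400
Denominator P(telemetry dropout | ground-station outage): 0.37·0.91 + 0.76·0.09 = 0.405100
Posterior = 0.068400 / 0.405100 ≈ 0.1688
This is intercausal reasoning (explaining away): once ground-station outage accounts for the telemetry dropout, attitude-control fault becomes less likely.

P(attitude-control fault | telemetry dropout) ≈ 0.3082; P(attitude-control fault | telemetry dropout, ground-station outage) ≈ 0.1688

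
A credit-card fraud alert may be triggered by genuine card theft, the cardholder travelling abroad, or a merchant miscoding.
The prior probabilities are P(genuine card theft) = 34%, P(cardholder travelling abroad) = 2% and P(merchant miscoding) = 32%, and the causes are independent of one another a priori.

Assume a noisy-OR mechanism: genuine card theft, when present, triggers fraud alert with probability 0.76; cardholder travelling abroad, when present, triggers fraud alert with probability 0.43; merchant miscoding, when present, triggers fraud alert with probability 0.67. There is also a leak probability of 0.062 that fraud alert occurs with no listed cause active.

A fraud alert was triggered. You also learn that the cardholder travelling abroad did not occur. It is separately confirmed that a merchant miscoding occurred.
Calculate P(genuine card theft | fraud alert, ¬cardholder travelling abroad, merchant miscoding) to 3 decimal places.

P(genuine card theft | fraud alert, ¬cardholder travelling abroad, merchant miscoding) ≈ 0.409

Under noisy-OR, P(fraud alert | causes) = 1 − (1−0.062)·∏(1−qᵢ) over the active causes.
P(fraud alert | ¬cardholder travelling abroad, merchant miscoding) = 0.69046*0.66 + 0.92571*0.34 = 0.455704 + 0.314741 = 0.770445
Restricting to configurations with genuine card theft present: 0.92571*0.34 = 0.314741.
Hence the posterior is 0.314741/0.770445 ≈ 0.409.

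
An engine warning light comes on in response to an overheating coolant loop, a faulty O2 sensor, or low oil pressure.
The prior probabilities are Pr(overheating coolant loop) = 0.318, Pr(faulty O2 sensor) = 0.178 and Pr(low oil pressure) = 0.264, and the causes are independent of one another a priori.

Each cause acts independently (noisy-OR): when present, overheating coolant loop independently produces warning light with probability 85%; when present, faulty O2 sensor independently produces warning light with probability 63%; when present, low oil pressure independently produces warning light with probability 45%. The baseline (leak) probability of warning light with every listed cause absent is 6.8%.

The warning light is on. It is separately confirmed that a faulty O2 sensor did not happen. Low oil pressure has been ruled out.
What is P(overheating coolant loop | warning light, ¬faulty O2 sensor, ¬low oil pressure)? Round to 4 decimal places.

P(overheating coolant loop | warning light, ¬faulty O2 sensor, ¬low oil pressure) ≈ 0.8550

Under noisy-OR, P(warning light | causes) = 1 − (1−0.068)·∏(1−qᵢ) over the active causes.
P(warning light | ¬faulty O2 sensor, ¬low oil pressure) = 0.068×0.682 + 0.8602×0.318 = 0.046376 + 0.273544 = 0.319920
Of this, 0.273544 comes from 0.8602×0.318 (the overheating coolant loop=true cases).
P(overheating coolant loop | warning light, ¬faulty O2 sensor, ¬low oil pressure) = 0.273544 / 0.319920 ≈ 0.8550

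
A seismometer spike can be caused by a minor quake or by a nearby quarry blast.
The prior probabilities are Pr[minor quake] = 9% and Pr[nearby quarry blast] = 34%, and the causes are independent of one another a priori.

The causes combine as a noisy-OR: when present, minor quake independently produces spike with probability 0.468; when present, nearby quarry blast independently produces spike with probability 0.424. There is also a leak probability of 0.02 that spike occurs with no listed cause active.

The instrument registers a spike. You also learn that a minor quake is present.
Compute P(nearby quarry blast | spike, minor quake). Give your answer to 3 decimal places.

Under noisy-OR, P(spike | causes) = 1 − (1−0.02)·∏(1−qᵢ) over the active causes.
P(spike | minor quake) = 0.47864·0.66 + 0.699697·0.34 = 0.315902 + 0.237897 = 0.553799
Restricting to configurations with nearby quarry blast present: 0.699697·0.34 = 0.237897.
Hence the posterior is 0.237897/0.553799 ≈ 0.430.

P(nearby quarry blast | spike, minor quake) ≈ 0.430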